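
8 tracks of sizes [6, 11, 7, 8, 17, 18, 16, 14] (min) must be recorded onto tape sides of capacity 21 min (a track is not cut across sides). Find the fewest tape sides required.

Total = 18 + 17 + 16 + 14 + 11 + 8 + 7 + 6 = 97 min.
Lower bound: ⌈97/21⌉ = 5 tape sides.
A packing using 6 tape sides:
  side 1: 18 = 18
  side 2: 17 = 17
  side 3: 16 = 16
  side 4: 14 + 7 = 21
  side 5: 11 + 8 = 19
  side 6: 6 = 6
No arrangement into 5 tape sides stays within capacity, so 6 is optimal.

6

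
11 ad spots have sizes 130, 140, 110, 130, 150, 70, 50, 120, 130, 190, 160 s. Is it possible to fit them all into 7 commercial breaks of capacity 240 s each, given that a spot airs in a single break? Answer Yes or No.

No

Total = 1380 s; ⌈1380/240⌉ = 6.
7 ad spots each exceed half the capacity and cannot share a break, forcing at least 7 commercial breaks.
The bound of 7 does not rule out 7, but exhaustive search shows no assignment into 7 commercial breaks of capacity 240 s exists — the minimum is 8.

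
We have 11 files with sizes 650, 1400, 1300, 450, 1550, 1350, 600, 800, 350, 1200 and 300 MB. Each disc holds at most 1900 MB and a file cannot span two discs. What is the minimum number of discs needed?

6

Total = 1550 + 1400 + 1350 + 1300 + 1200 + 800 + 650 + 600 + 450 + 350 + 300 = 9950 MB.
Lower bound: ⌈9950/1900⌉ = 6 discs.
A packing using 6 discs:
  disc 1: 1550 + 350 = 1900
  disc 2: 1400 + 450 = 1850
  disc 3: 1350 + 300 = 1650
  disc 4: 1300 + 600 = 1900
  disc 5: 1200 + 650 = 1850
  disc 6: 800 = 800
This matches the lower bound, so 6 is optimal.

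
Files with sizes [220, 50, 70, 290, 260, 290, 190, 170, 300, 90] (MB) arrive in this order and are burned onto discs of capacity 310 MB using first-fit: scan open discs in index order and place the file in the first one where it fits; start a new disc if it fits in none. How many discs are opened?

7

  220 → disc 1 (new)  [load 220/310]
  50 → disc 1  [load 270/310]
  70 → disc 2 (new)  [load 70/310]
  290 → disc 3 (new)  [load 290/310]
  260 → disc 4 (new)  [load 260/310]
  290 → disc 5 (new)  [load 290/310]
  190 → disc 2  [load 260/310]
  170 → disc 6 (new)  [load 170/310]
  300 → disc 7 (new)  [load 300/310]
  90 → disc 6  [load 260/310]
7 discs opened.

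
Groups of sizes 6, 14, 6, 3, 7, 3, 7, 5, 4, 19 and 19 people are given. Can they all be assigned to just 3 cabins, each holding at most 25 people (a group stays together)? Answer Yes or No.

Total = 93 people; ⌈93/25⌉ = 4.
At least 4 cabins are required, but only 3 are allowed.

No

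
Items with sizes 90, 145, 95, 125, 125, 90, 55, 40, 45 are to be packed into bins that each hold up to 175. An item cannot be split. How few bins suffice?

6

Total = 145 + 125 + 125 + 95 + 90 + 90 + 55 + 45 + 40 = 810.
Lower bound: ⌈810/175⌉ = 5 bins.
Also, 6 items each exceed 175/2, and no two of those can share a bin, so at least 6 bins are needed.
A packing using 6 bins:
  bin 1: 145 = 145
  bin 2: 125 + 45 = 170
  bin 3: 125 + 40 = 165
  bin 4: 95 + 55 = 150
  bin 5: 90 = 90
  bin 6: 90 = 90
This matches the lower bound, so 6 is optimal.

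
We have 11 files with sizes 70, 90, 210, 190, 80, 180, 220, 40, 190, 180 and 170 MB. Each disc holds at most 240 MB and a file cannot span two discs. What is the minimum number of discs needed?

8

Total = 220 + 210 + 190 + 190 + 180 + 180 + 170 + 90 + 80 + 70 + 40 = 1620 MB.
Lower bound: ⌈1620/240⌉ = 7 discs.
A packing using 8 discs:
  disc 1: 220 = 220
  disc 2: 210 = 210
  disc 3: 190 + 40 = 230
  disc 4: 190 = 190
  disc 5: 180 = 180
  disc 6: 180 = 180
  disc 7: 170 + 70 = 240
  disc 8: 90 + 80 = 170
No arrangement into 7 discs stays within capacity, so 8 is optimal.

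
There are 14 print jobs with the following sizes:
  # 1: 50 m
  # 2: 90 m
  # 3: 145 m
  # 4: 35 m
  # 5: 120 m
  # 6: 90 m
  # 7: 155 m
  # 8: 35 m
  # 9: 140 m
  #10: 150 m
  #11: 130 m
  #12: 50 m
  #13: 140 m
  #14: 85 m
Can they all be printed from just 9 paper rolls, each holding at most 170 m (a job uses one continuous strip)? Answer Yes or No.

Total = 1415 m; ⌈1415/170⌉ = 9.
The bound of 9 does not rule out 9, but exhaustive search shows no assignment into 9 paper rolls of capacity 170 m exists — the minimum is 10.

No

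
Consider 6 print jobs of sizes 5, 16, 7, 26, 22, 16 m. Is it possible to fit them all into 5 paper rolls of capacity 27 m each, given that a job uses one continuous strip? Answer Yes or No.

Yes

A valid assignment using 4 paper rolls:
  roll 1: 26 = 26
  roll 2: 22 + 5 = 27
  roll 3: 16 + 7 = 23
  roll 4: 16 = 16
That uses only 4 ≤ 5, so 5 paper rolls are enough.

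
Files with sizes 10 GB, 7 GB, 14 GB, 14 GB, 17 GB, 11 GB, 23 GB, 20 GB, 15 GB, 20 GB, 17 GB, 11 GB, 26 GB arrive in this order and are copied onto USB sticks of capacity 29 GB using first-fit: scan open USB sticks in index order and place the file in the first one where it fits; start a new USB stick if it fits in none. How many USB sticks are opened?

9

  10 → USB stick 1 (new)  [load 10/29]
  7 → USB stick 1  [load 17/29]
  14 → USB stick 2 (new)  [load 14/29]
  14 → USB stick 2  [load 28/29]
  17 → USB stick 3 (new)  [load 17/29]
  11 → USB stick 1  [load 28/29]
  23 → USB stick 4 (new)  [load 23/29]
  20 → USB stick 5 (new)  [load 20/29]
  15 → USB stick 6 (new)  [load 15/29]
  20 → USB stick 7 (new)  [load 20/29]
  17 → USB stick 8 (new)  [load 17/29]
  11 → USB stick 3  [load 28/29]
  26 → USB stick 9 (new)  [load 26/29]
9 USB sticks opened.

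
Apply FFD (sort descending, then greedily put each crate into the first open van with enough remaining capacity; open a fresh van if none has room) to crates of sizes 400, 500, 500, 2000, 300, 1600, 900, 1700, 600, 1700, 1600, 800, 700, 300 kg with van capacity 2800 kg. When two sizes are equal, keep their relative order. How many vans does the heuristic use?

5

Sorted descending: 2000, 1700, 1700, 1600, 1600, 900, 800, 700, 600, 500, 500, 400, 300, 300.
  2000 → van 1 (new)  [load 2000/2800]
  1700 → van 2 (new)  [load 1700/2800]
  1700 → van 3 (new)  [load 1700/2800]
  1600 → van 4 (new)  [load 1600/2800]
  1600 → van 5 (new)  [load 1600/2800]
  900 → van 2  [load 2600/2800]
  800 → van 1  [load 2800/2800]
  700 → van 3  [load 2400/2800]
  600 → van 4  [load 2200/2800]
  500 → van 4  [load 2700/2800]
  500 → van 5  [load 2100/2800]
  400 → van 3  [load 2800/2800]
  300 → van 5  [load 2400/2800]
  300 → van 5  [load 2700/2800]
5 vans opened.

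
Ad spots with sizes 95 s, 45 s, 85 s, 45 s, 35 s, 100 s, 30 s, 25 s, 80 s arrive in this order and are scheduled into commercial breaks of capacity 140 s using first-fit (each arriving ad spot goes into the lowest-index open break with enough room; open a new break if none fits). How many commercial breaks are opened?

  95 → break 1 (new)  [load 95/140]
  45 → break 1  [load 140/140]
  85 → break 2 (new)  [load 85/140]
  45 → break 2  [load 130/140]
  35 → break 3 (new)  [load 35/140]
  100 → break 3  [load 135/140]
  30 → break 4 (new)  [load 30/140]
  25 → break 4  [load 55/140]
  80 → break 4  [load 135/140]
4 commercial breaks opened.

4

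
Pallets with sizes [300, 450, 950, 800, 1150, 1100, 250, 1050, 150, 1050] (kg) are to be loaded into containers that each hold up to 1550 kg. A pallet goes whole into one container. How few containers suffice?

Total = 1150 + 1100 + 1050 + 1050 + 950 + 800 + 450 + 300 + 250 + 150 = 7250 kg.
Lower bound: ⌈7250/1550⌉ = 5 containers.
Also, 6 pallets each exceed 775 kg, and no two of those can share a container, so at least 6 containers are needed.
A packing using 6 containers:
  container 1: 1150 + 300 = 1450
  container 2: 1100 + 450 = 1550
  container 3: 1050 + 250 + 150 = 1450
  container 4: 1050 = 1050
  container 5: 950 = 950
  container 6: 800 = 800
This matches the lower bound, so 6 is optimal.

6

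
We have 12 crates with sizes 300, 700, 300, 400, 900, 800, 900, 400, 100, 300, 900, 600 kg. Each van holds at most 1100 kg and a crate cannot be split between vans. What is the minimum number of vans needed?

7

Total = 900 + 900 + 900 + 800 + 700 + 600 + 400 + 400 + 300 + 300 + 300 + 100 = 6600 kg.
Lower bound: ⌈6600/1100⌉ = 6 vans.
A packing using 7 vans:
  van 1: 900 + 100 = 1000
  van 2: 900 = 900
  van 3: 900 = 900
  van 4: 800 + 300 = 1100
  van 5: 700 + 400 = 1100
  van 6: 600 + 400 = 1000
  van 7: 300 + 300 = 600
No arrangement into 6 vans stays within capacity, so 7 is optimal.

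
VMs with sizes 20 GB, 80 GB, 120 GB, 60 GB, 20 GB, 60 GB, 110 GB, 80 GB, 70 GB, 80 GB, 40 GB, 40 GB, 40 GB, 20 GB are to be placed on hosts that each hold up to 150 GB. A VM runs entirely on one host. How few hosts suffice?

6

Total = 120 + 110 + 80 + 80 + 80 + 70 + 60 + 60 + 40 + 40 + 40 + 20 + 20 + 20 = 840 GB.
Lower bound: ⌈840/150⌉ = 6 hosts.
A packing using 6 hosts:
  host 1: 120 + 20 = 140
  host 2: 110 + 40 = 150
  host 3: 80 + 70 = 150
  host 4: 80 + 60 = 140
  host 5: 80 + 60 = 140
  host 6: 40 + 40 + 20 + 20 = 120
This matches the lower bound, so 6 is optimal.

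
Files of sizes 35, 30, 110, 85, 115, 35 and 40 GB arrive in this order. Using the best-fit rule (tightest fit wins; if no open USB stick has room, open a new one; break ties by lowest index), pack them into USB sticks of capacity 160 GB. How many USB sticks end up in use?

3

  35 → USB stick 1 (new)  [load 35/160]
  30 → USB stick 1  [load 65/160]
  110 → USB stick 2 (new)  [load 110/160]
  85 → USB stick 1  [load 150/160]
  115 → USB stick 3 (new)  [load 115/160]
  35 → USB stick 3  [load 150/160]
  40 → USB stick 2  [load 150/160]
3 USB sticks opened.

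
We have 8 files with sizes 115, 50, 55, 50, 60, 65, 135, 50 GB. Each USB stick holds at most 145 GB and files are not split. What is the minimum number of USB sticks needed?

5

Total = 135 + 115 + 65 + 60 + 55 + 50 + 50 + 50 = 580 GB.
Lower bound: ⌈580/145⌉ = 4 USB sticks.
A packing using 5 USB sticks:
  USB stick 1: 135 = 135
  USB stick 2: 115 = 115
  USB stick 3: 65 + 60 = 125
  USB stick 4: 55 + 50 = 105
  USB stick 5: 50 + 50 = 100
No arrangement into 4 USB sticks stays within capacity, so 5 is optimal.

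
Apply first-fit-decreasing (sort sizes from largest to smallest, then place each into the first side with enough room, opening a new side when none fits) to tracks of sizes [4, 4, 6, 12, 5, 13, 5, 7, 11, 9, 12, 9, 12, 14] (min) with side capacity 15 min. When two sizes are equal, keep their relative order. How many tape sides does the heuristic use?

Sorted descending: 14, 13, 12, 12, 12, 11, 9, 9, 7, 6, 5, 5, 4, 4.
  14 → side 1 (new)  [load 14/15]
  13 → side 2 (new)  [load 13/15]
  12 → side 3 (new)  [load 12/15]
  12 → side 4 (new)  [load 12/15]
  12 → side 5 (new)  [load 12/15]
  11 → side 6 (new)  [load 11/15]
  9 → side 7 (new)  [load 9/15]
  9 → side 8 (new)  [load 9/15]
  7 → side 9 (new)  [load 7/15]
  6 → side 7  [load 15/15]
  5 → side 8  [load 14/15]
  5 → side 9  [load 12/15]
  4 → side 6  [load 15/15]
  4 → side 10 (new)  [load 4/15]
10 tape sides opened.

10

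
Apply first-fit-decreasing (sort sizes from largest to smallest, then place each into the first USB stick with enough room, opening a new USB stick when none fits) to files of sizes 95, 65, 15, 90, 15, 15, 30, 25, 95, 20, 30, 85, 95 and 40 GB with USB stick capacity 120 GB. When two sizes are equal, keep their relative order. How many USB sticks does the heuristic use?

7

Sorted descending: 95, 95, 95, 90, 85, 65, 40, 30, 30, 25, 20, 15, 15, 15.
  95 → USB stick 1 (new)  [load 95/120]
  95 → USB stick 2 (new)  [load 95/120]
  95 → USB stick 3 (new)  [load 95/120]
  90 → USB stick 4 (new)  [load 90/120]
  85 → USB stick 5 (new)  [load 85/120]
  65 → USB stick 6 (new)  [load 65/120]
  40 → USB stick 6  [load 105/120]
  30 → USB stick 4  [load 120/120]
  30 → USB stick 5  [load 115/120]
  25 → USB stick 1  [load 120/120]
  20 → USB stick 2  [load 115/120]
  15 → USB stick 3  [load 110/120]
  15 → USB stick 6  [load 120/120]
  15 → USB stick 7 (new)  [load 15/120]
7 USB sticks opened.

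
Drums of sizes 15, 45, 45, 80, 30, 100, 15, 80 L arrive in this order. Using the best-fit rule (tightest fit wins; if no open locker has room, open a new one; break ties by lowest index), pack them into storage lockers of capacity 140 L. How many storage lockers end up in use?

  15 → locker 1 (new)  [load 15/140]
  45 → locker 1  [load 60/140]
  45 → locker 1  [load 105/140]
  80 → locker 2 (new)  [load 80/140]
  30 → locker 1  [load 135/140]
  100 → locker 3 (new)  [load 100/140]
  15 → locker 3  [load 115/140]
  80 → locker 4 (new)  [load 80/140]
4 storage lockers opened.

4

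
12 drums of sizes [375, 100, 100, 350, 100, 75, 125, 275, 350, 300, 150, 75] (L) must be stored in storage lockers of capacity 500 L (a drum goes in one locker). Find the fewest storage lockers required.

5

Total = 375 + 350 + 350 + 300 + 275 + 150 + 125 + 100 + 100 + 100 + 75 + 75 = 2375 L.
Lower bound: ⌈2375/500⌉ = 5 storage lockers.
A packing using 5 storage lockers:
  locker 1: 375 + 125 = 500
  locker 2: 350 + 150 = 500
  locker 3: 350 + 100 = 450
  locker 4: 300 + 100 + 100 = 500
  locker 5: 275 + 75 + 75 = 425
This matches the lower bound, so 5 is optimal.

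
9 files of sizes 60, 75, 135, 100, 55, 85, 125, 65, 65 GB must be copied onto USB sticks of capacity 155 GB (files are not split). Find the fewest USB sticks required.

6

Total = 135 + 125 + 100 + 85 + 75 + 65 + 65 + 60 + 55 = 765 GB.
Lower bound: ⌈765/155⌉ = 5 USB sticks.
A packing using 6 USB sticks:
  USB stick 1: 135 = 135
  USB stick 2: 125 = 125
  USB stick 3: 100 + 55 = 155
  USB stick 4: 85 + 65 = 150
  USB stick 5: 75 + 65 = 140
  USB stick 6: 60 = 60
No arrangement into 5 USB sticks stays within capacity, so 6 is optimal.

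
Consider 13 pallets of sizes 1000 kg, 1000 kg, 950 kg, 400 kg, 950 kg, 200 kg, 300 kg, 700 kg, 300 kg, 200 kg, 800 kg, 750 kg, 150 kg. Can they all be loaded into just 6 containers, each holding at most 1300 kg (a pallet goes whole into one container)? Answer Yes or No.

No

Total = 7700 kg; ⌈7700/1300⌉ = 6.
7 pallets each exceed half the capacity and cannot share a container, forcing at least 7 containers.
At least 7 containers are required, but only 6 are allowed.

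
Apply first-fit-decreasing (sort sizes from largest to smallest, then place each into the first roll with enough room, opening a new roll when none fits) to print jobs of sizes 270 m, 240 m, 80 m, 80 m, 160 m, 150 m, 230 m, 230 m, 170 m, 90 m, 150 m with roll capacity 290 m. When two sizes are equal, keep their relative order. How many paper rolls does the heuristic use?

Sorted descending: 270, 240, 230, 230, 170, 160, 150, 150, 90, 80, 80.
  270 → roll 1 (new)  [load 270/290]
  240 → roll 2 (new)  [load 240/290]
  230 → roll 3 (new)  [load 230/290]
  230 → roll 4 (new)  [load 230/290]
  170 → roll 5 (new)  [load 170/290]
  160 → roll 6 (new)  [load 160/290]
  150 → roll 7 (new)  [load 150/290]
  150 → roll 8 (new)  [load 150/290]
  90 → roll 5  [load 260/290]
  80 → roll 6  [load 240/290]
  80 → roll 7  [load 230/290]
8 paper rolls opened.

8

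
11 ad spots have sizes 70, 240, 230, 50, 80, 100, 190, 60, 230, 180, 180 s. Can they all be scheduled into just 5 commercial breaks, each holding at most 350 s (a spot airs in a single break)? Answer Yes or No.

Total = 1610 s; ⌈1610/350⌉ = 5.
6 ad spots each exceed half the capacity and cannot share a break, forcing at least 6 commercial breaks.
At least 6 commercial breaks are required, but only 5 are allowed.

No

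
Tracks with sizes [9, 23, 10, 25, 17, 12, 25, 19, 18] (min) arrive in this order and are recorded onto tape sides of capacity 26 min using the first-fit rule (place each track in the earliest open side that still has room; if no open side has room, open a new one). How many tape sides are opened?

  9 → side 1 (new)  [load 9/26]
  23 → side 2 (new)  [load 23/26]
  10 → side 1  [load 19/26]
  25 → side 3 (new)  [load 25/26]
  17 → side 4 (new)  [load 17/26]
  12 → side 5 (new)  [load 12/26]
  25 → side 6 (new)  [load 25/26]
  19 → side 7 (new)  [load 19/26]
  18 → side 8 (new)  [load 18/26]
8 tape sides opened.

8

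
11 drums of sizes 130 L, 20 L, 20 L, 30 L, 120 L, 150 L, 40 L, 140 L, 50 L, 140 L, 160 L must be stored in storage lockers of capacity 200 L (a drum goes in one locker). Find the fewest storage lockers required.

6

Total = 160 + 150 + 140 + 140 + 130 + 120 + 50 + 40 + 30 + 20 + 20 = 1000 L.
Lower bound: ⌈1000/200⌉ = 5 storage lockers.
Also, 6 drums each exceed 100 L, and no two of those can share a locker, so at least 6 storage lockers are needed.
A packing using 6 storage lockers:
  locker 1: 160 + 40 = 200
  locker 2: 150 + 50 = 200
  locker 3: 140 + 30 + 20 = 190
  locker 4: 140 + 20 = 160
  locker 5: 130 = 130
  locker 6: 120 = 120
This matches the lower bound, so 6 is optimal.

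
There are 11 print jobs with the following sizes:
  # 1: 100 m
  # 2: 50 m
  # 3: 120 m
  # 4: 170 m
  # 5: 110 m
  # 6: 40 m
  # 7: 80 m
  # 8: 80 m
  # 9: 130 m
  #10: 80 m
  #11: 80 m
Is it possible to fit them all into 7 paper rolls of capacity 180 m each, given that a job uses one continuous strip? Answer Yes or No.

A valid assignment using 7 paper rolls:
  roll 1: 170 = 170
  roll 2: 130 + 50 = 180
  roll 3: 120 + 40 = 160
  roll 4: 110 = 110
  roll 5: 100 + 80 = 180
  roll 6: 80 + 80 = 160
  roll 7: 80 = 80
Every load is within 180 m, so 7 paper rolls suffice.

Yes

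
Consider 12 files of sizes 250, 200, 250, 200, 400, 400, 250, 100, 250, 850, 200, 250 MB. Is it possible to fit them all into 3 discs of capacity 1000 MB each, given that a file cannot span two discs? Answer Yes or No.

Total = 3600 MB; ⌈3600/1000⌉ = 4.
At least 4 discs are required, but only 3 are allowed.

No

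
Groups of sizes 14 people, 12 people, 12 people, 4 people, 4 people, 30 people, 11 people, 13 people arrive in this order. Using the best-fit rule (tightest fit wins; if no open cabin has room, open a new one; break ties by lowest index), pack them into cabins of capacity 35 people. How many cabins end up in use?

  14 → cabin 1 (new)  [load 14/35]
  12 → cabin 1  [load 26/35]
  12 → cabin 2 (new)  [load 12/35]
  4 → cabin 1  [load 30/35]
  4 → cabin 1  [load 34/35]
  30 → cabin 3 (new)  [load 30/35]
  11 → cabin 2  [load 23/35]
  13 → cabin 4 (new)  [load 13/35]
4 cabins opened.

4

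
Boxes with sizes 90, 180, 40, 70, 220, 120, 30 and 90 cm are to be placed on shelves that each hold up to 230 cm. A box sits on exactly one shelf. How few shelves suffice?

Total = 220 + 180 + 120 + 90 + 90 + 70 + 40 + 30 = 840 cm.
Lower bound: ⌈840/230⌉ = 4 shelves.
A packing using 4 shelves:
  shelf 1: 220 = 220
  shelf 2: 180 + 40 = 220
  shelf 3: 120 + 90 = 210
  shelf 4: 90 + 70 + 30 = 190
This matches the lower bound, so 4 is optimal.

4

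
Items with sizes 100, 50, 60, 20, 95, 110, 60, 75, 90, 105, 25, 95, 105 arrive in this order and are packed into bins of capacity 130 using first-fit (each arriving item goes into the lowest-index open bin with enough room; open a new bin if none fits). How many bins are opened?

10

  100 → bin 1 (new)  [load 100/130]
  50 → bin 2 (new)  [load 50/130]
  60 → bin 2  [load 110/130]
  20 → bin 1  [load 120/130]
  95 → bin 3 (new)  [load 95/130]
  110 → bin 4 (new)  [load 110/130]
  60 → bin 5 (new)  [load 60/130]
  75 → bin 6 (new)  [load 75/130]
  90 → bin 7 (new)  [load 90/130]
  105 → bin 8 (new)  [load 105/130]
  25 → bin 3  [load 120/130]
  95 → bin 9 (new)  [load 95/130]
  105 → bin 10 (new)  [load 105/130]
10 bins opened.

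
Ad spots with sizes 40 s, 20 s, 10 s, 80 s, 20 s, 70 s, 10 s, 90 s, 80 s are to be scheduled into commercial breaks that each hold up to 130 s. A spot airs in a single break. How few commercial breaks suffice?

Total = 90 + 80 + 80 + 70 + 40 + 20 + 20 + 10 + 10 = 420 s.
Lower bound: ⌈420/130⌉ = 4 commercial breaks.
A packing using 4 commercial breaks:
  break 1: 90 + 40 = 130
  break 2: 80 + 20 + 20 + 10 = 130
  break 3: 80 + 10 = 90
  break 4: 70 = 70
This matches the lower bound, so 4 is optimal.

4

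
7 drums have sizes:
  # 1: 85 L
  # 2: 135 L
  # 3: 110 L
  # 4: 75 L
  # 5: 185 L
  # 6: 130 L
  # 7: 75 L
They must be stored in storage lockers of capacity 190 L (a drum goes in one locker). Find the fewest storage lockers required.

5

Total = 185 + 135 + 130 + 110 + 85 + 75 + 75 = 795 L.
Lower bound: ⌈795/190⌉ = 5 storage lockers.
A packing using 5 storage lockers:
  locker 1: 185 = 185
  locker 2: 135 = 135
  locker 3: 130 = 130
  locker 4: 110 + 75 = 185
  locker 5: 85 + 75 = 160
This matches the lower bound, so 5 is optimal.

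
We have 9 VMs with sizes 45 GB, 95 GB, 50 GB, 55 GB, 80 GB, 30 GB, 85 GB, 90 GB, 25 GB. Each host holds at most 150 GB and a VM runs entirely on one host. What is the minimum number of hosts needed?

Total = 95 + 90 + 85 + 80 + 55 + 50 + 45 + 30 + 25 = 555 GB.
Lower bound: ⌈555/150⌉ = 4 hosts.
A packing using 4 hosts:
  host 1: 95 + 55 = 150
  host 2: 90 + 50 = 140
  host 3: 85 + 45 = 130
  host 4: 80 + 30 + 25 = 135
This matches the lower bound, so 4 is optimal.

4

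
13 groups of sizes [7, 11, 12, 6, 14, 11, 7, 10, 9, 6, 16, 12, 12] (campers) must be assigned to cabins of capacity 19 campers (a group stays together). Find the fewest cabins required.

8

Total = 16 + 14 + 12 + 12 + 12 + 11 + 11 + 10 + 9 + 7 + 7 + 6 + 6 = 133 campers.
Lower bound: ⌈133/19⌉ = 7 cabins.
Also, 8 groups each exceed 19/2 campers, and no two of those can share a cabin, so at least 8 cabins are needed.
A packing using 8 cabins:
  cabin 1: 16 = 16
  cabin 2: 14 = 14
  cabin 3: 12 + 7 = 19
  cabin 4: 12 + 7 = 19
  cabin 5: 12 + 6 = 18
  cabin 6: 11 + 6 = 17
  cabin 7: 11 = 11
  cabin 8: 10 + 9 = 19
This matches the lower bound, so 8 is optimal.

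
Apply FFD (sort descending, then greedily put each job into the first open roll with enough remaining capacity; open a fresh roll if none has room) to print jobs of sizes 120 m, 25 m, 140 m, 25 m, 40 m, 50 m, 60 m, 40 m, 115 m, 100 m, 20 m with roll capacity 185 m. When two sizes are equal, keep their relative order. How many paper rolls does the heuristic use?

5

Sorted descending: 140, 120, 115, 100, 60, 50, 40, 40, 25, 25, 20.
  140 → roll 1 (new)  [load 140/185]
  120 → roll 2 (new)  [load 120/185]
  115 → roll 3 (new)  [load 115/185]
  100 → roll 4 (new)  [load 100/185]
  60 → roll 2  [load 180/185]
  50 → roll 3  [load 165/185]
  40 → roll 1  [load 180/185]
  40 → roll 4  [load 140/185]
  25 → roll 4  [load 165/185]
  25 → roll 5 (new)  [load 25/185]
  20 → roll 3  [load 185/185]
5 paper rolls opened.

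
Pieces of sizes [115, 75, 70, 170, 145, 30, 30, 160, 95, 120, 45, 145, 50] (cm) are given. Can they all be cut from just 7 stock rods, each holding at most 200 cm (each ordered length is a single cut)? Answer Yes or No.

Yes

A valid assignment using 7 stock rods:
  stock rod 1: 170 + 30 = 200
  stock rod 2: 160 + 30 = 190
  stock rod 3: 145 + 50 = 195
  stock rod 4: 145 + 45 = 190
  stock rod 5: 120 + 75 = 195
  stock rod 6: 115 + 70 = 185
  stock rod 7: 95 = 95
Every load is within 200 cm, so 7 stock rods suffice.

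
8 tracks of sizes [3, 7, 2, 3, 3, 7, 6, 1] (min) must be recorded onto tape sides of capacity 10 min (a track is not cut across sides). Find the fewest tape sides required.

Total = 7 + 7 + 6 + 3 + 3 + 3 + 2 + 1 = 32 min.
Lower bound: ⌈32/10⌉ = 4 tape sides.
A packing using 4 tape sides:
  side 1: 7 + 3 = 10
  side 2: 7 + 3 = 10
  side 3: 6 + 3 + 1 = 10
  side 4: 2 = 2
This matches the lower bound, so 4 is optimal.

4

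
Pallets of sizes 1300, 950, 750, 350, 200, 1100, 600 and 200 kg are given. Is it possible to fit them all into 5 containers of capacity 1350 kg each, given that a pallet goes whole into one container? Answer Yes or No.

Yes

A valid assignment using 5 containers:
  container 1: 1300 = 1300
  container 2: 1100 + 200 = 1300
  container 3: 950 + 350 = 1300
  container 4: 750 + 600 = 1350
  container 5: 200 = 200
Every load is within 1350 kg, so 5 containers suffice.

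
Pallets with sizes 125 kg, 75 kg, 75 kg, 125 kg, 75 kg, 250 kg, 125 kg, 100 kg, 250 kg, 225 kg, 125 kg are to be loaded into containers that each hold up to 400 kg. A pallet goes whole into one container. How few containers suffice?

Total = 250 + 250 + 225 + 125 + 125 + 125 + 125 + 100 + 75 + 75 + 75 = 1550 kg.
Lower bound: ⌈1550/400⌉ = 4 containers.
A packing using 4 containers:
  container 1: 250 + 125 = 375
  container 2: 250 + 125 = 375
  container 3: 225 + 100 + 75 = 400
  container 4: 125 + 125 + 75 + 75 = 400
This matches the lower bound, so 4 is optimal.

4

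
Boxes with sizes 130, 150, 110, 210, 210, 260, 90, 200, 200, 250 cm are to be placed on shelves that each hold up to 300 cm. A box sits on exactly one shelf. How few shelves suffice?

8

Total = 260 + 250 + 210 + 210 + 200 + 200 + 150 + 130 + 110 + 90 = 1810 cm.
Lower bound: ⌈1810/300⌉ = 7 shelves.
A packing using 8 shelves:
  shelf 1: 260 = 260
  shelf 2: 250 = 250
  shelf 3: 210 + 90 = 300
  shelf 4: 210 = 210
  shelf 5: 200 = 200
  shelf 6: 200 = 200
  shelf 7: 150 + 130 = 280
  shelf 8: 110 = 110
No arrangement into 7 shelves stays within capacity, so 8 is optimal.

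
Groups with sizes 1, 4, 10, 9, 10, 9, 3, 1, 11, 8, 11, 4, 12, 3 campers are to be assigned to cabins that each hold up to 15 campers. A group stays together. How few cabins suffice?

Total = 12 + 11 + 11 + 10 + 10 + 9 + 9 + 8 + 4 + 4 + 3 + 3 + 1 + 1 = 96 campers.
Lower bound: ⌈96/15⌉ = 7 cabins.
Also, 8 groups each exceed 15/2 campers, and no two of those can share a cabin, so at least 8 cabins are needed.
A packing using 8 cabins:
  cabin 1: 12 + 3 = 15
  cabin 2: 11 + 4 = 15
  cabin 3: 11 + 4 = 15
  cabin 4: 10 + 3 + 1 + 1 = 15
  cabin 5: 10 = 10
  cabin 6: 9 = 9
  cabin 7: 9 = 9
  cabin 8: 8 = 8
This matches the lower bound, so 8 is optimal.

8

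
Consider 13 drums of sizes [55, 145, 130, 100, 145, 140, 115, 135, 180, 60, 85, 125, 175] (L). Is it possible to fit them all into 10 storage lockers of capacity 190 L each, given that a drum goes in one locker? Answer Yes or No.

A valid assignment using 10 storage lockers:
  locker 1: 180 = 180
  locker 2: 175 = 175
  locker 3: 145 = 145
  locker 4: 145 = 145
  locker 5: 140 = 140
  locker 6: 135 + 55 = 190
  locker 7: 130 + 60 = 190
  locker 8: 125 = 125
  locker 9: 115 = 115
  locker 10: 100 + 85 = 185
Every load is within 190 L, so 10 storage lockers suffice.

Yes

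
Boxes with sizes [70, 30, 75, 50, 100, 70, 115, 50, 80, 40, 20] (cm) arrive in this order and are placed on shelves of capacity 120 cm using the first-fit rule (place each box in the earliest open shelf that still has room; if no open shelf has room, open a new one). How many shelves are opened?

7

  70 → shelf 1 (new)  [load 70/120]
  30 → shelf 1  [load 100/120]
  75 → shelf 2 (new)  [load 75/120]
  50 → shelf 3 (new)  [load 50/120]
  100 → shelf 4 (new)  [load 100/120]
  70 → shelf 3  [load 120/120]
  115 → shelf 5 (new)  [load 115/120]
  50 → shelf 6 (new)  [load 50/120]
  80 → shelf 7 (new)  [load 80/120]
  40 → shelf 2  [load 115/120]
  20 → shelf 1  [load 120/120]
7 shelves opened.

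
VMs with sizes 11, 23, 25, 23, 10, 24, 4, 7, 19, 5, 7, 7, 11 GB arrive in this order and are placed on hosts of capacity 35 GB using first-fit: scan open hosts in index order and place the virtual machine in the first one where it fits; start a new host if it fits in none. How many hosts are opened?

6

  11 → host 1 (new)  [load 11/35]
  23 → host 1  [load 34/35]
  25 → host 2 (new)  [load 25/35]
  23 → host 3 (new)  [load 23/35]
  10 → host 2  [load 35/35]
  24 → host 4 (new)  [load 24/35]
  4 → host 3  [load 27/35]
  7 → host 3  [load 34/35]
  19 → host 5 (new)  [load 19/35]
  5 → host 4  [load 29/35]
  7 → host 5  [load 26/35]
  7 → host 5  [load 33/35]
  11 → host 6 (new)  [load 11/35]
6 hosts opened.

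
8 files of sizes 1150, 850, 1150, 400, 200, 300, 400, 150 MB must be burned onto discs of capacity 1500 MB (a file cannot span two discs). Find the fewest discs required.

4

Total = 1150 + 1150 + 850 + 400 + 400 + 300 + 200 + 150 = 4600 MB.
Lower bound: ⌈4600/1500⌉ = 4 discs.
A packing using 4 discs:
  disc 1: 1150 + 300 = 1450
  disc 2: 1150 + 200 + 150 = 1500
  disc 3: 850 + 400 = 1250
  disc 4: 400 = 400
This matches the lower bound, so 4 is optimal.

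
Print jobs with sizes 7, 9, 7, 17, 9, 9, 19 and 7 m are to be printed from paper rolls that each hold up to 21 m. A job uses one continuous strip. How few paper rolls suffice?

5

Total = 19 + 17 + 9 + 9 + 9 + 7 + 7 + 7 = 84 m.
Lower bound: ⌈84/21⌉ = 4 paper rolls.
A packing using 5 paper rolls:
  roll 1: 19 = 19
  roll 2: 17 = 17
  roll 3: 9 + 9 = 18
  roll 4: 9 + 7 = 16
  roll 5: 7 + 7 = 14
No arrangement into 4 paper rolls stays within capacity, so 5 is optimal.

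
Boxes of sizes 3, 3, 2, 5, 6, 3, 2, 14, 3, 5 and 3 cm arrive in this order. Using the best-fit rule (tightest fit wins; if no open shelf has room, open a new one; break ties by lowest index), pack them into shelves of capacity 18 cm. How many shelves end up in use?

  3 → shelf 1 (new)  [load 3/18]
  3 → shelf 1  [load 6/18]
  2 → shelf 1  [load 8/18]
  5 → shelf 1  [load 13/18]
  6 → shelf 2 (new)  [load 6/18]
  3 → shelf 1  [load 16/18]
  2 → shelf 1  [load 18/18]
  14 → shelf 3 (new)  [load 14/18]
  3 → shelf 3  [load 17/18]
  5 → shelf 2  [load 11/18]
  3 → shelf 2  [load 14/18]
3 shelves opened.

3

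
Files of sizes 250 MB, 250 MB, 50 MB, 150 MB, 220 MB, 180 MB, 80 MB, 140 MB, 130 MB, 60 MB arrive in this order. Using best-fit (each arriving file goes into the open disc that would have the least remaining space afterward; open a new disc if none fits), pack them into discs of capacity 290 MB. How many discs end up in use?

6

  250 → disc 1 (new)  [load 250/290]
  250 → disc 2 (new)  [load 250/290]
  50 → disc 3 (new)  [load 50/290]
  150 → disc 3  [load 200/290]
  220 → disc 4 (new)  [load 220/290]
  180 → disc 5 (new)  [load 180/290]
  80 → disc 3  [load 280/290]
  140 → disc 6 (new)  [load 140/290]
  130 → disc 6  [load 270/290]
  60 → disc 4  [load 280/290]
6 discs opened.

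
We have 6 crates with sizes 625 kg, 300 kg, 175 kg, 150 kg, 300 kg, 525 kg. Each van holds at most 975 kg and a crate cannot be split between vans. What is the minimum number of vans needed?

3

Total = 625 + 525 + 300 + 300 + 175 + 150 = 2075 kg.
Lower bound: ⌈2075/975⌉ = 3 vans.
A packing using 3 vans:
  van 1: 625 + 300 = 925
  van 2: 525 + 300 + 150 = 975
  van 3: 175 = 175
This matches the lower bound, so 3 is optimal.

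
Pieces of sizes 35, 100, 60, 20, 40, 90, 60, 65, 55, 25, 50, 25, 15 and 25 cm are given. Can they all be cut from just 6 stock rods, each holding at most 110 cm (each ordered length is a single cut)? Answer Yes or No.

No

Total = 665 cm; ⌈665/110⌉ = 7.
At least 7 stock rods are required, but only 6 are allowed.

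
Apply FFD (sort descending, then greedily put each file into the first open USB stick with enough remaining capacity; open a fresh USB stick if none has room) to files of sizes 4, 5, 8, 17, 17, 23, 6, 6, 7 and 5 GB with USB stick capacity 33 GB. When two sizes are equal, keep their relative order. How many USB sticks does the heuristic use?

4

Sorted descending: 23, 17, 17, 8, 7, 6, 6, 5, 5, 4.
  23 → USB stick 1 (new)  [load 23/33]
  17 → USB stick 2 (new)  [load 17/33]
  17 → USB stick 3 (new)  [load 17/33]
  8 → USB stick 1  [load 31/33]
  7 → USB stick 2  [load 24/33]
  6 → USB stick 2  [load 30/33]
  6 → USB stick 3  [load 23/33]
  5 → USB stick 3  [load 28/33]
  5 → USB stick 3  [load 33/33]
  4 → USB stick 4 (new)  [load 4/33]
4 USB sticks opened.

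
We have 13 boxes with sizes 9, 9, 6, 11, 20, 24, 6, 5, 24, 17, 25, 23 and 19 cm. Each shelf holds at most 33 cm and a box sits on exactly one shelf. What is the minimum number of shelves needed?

Total = 25 + 24 + 24 + 23 + 20 + 19 + 17 + 11 + 9 + 9 + 6 + 6 + 5 = 198 cm.
Lower bound: ⌈198/33⌉ = 6 shelves.
Also, 7 boxes each exceed 33/2 cm, and no two of those can share a shelf, so at least 7 shelves are needed.
A packing using 7 shelves:
  shelf 1: 25 + 6 = 31
  shelf 2: 24 + 9 = 33
  shelf 3: 24 + 9 = 33
  shelf 4: 23 + 6 = 29
  shelf 5: 20 + 11 = 31
  shelf 6: 19 + 5 = 24
  shelf 7: 17 = 17
This matches the lower bound, so 7 is optimal.

7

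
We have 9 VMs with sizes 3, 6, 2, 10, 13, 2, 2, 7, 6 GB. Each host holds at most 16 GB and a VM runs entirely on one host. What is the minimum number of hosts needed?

4

Total = 13 + 10 + 7 + 6 + 6 + 3 + 2 + 2 + 2 = 51 GB.
Lower bound: ⌈51/16⌉ = 4 hosts.
A packing using 4 hosts:
  host 1: 13 + 3 = 16
  host 2: 10 + 6 = 16
  host 3: 7 + 6 + 2 = 15
  host 4: 2 + 2 = 4
This matches the lower bound, so 4 is optimal.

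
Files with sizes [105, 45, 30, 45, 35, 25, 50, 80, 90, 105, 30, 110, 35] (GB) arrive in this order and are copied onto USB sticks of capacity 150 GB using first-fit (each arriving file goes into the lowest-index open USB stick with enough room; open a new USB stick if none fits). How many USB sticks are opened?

6

  105 → USB stick 1 (new)  [load 105/150]
  45 → USB stick 1  [load 150/150]
  30 → USB stick 2 (new)  [load 30/150]
  45 → USB stick 2  [load 75/150]
  35 → USB stick 2  [load 110/150]
  25 → USB stick 2  [load 135/150]
  50 → USB stick 3 (new)  [load 50/150]
  80 → USB stick 3  [load 130/150]
  90 → USB stick 4 (new)  [load 90/150]
  105 → USB stick 5 (new)  [load 105/150]
  30 → USB stick 4  [load 120/150]
  110 → USB stick 6 (new)  [load 110/150]
  35 → USB stick 5  [load 140/150]
6 USB sticks opened.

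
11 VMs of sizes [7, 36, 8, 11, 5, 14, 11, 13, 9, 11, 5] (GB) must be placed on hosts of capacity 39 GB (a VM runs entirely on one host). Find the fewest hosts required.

Total = 36 + 14 + 13 + 11 + 11 + 11 + 9 + 8 + 7 + 5 + 5 = 130 GB.
Lower bound: ⌈130/39⌉ = 4 hosts.
A packing using 4 hosts:
  host 1: 36 = 36
  host 2: 14 + 13 + 11 = 38
  host 3: 11 + 11 + 9 + 8 = 39
  host 4: 7 + 5 + 5 = 17
This matches the lower bound, so 4 is optimal.

4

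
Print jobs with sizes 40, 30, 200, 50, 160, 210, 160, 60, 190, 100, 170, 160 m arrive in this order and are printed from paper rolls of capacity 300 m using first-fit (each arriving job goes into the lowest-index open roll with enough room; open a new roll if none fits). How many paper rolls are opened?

  40 → roll 1 (new)  [load 40/300]
  30 → roll 1  [load 70/300]
  200 → roll 1  [load 270/300]
  50 → roll 2 (new)  [load 50/300]
  160 → roll 2  [load 210/300]
  210 → roll 3 (new)  [load 210/300]
  160 → roll 4 (new)  [load 160/300]
  60 → roll 2  [load 270/300]
  190 → roll 5 (new)  [load 190/300]
  100 → roll 4  [load 260/300]
  170 → roll 6 (new)  [load 170/300]
  160 → roll 7 (new)  [load 160/300]
7 paper rolls opened.

7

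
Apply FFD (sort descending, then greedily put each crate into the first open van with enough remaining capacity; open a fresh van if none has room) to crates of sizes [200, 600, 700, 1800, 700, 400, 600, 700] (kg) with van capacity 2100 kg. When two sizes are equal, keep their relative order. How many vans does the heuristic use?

3

Sorted descending: 1800, 700, 700, 700, 600, 600, 400, 200.
  1800 → van 1 (new)  [load 1800/2100]
  700 → van 2 (new)  [load 700/2100]
  700 → van 2  [load 1400/2100]
  700 → van 2  [load 2100/2100]
  600 → van 3 (new)  [load 600/2100]
  600 → van 3  [load 1200/2100]
  400 → van 3  [load 1600/2100]
  200 → van 1  [load 2000/2100]
3 vans opened.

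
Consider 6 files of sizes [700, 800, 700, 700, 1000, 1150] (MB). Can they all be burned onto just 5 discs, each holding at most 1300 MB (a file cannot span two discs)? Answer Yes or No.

No

Total = 5050 MB; ⌈5050/1300⌉ = 4.
6 files each exceed half the capacity and cannot share a disc, forcing at least 6 discs.
At least 6 discs are required, but only 5 are allowed.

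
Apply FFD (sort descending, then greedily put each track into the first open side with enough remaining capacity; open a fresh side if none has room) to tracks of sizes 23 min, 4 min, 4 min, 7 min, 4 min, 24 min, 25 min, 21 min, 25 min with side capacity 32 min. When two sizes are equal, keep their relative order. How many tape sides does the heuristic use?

Sorted descending: 25, 25, 24, 23, 21, 7, 4, 4, 4.
  25 → side 1 (new)  [load 25/32]
  25 → side 2 (new)  [load 25/32]
  24 → side 3 (new)  [load 24/32]
  23 → side 4 (new)  [load 23/32]
  21 → side 5 (new)  [load 21/32]
  7 → side 1  [load 32/32]
  4 → side 2  [load 29/32]
  4 → side 3  [load 28/32]
  4 → side 3  [load 32/32]
5 tape sides opened.

5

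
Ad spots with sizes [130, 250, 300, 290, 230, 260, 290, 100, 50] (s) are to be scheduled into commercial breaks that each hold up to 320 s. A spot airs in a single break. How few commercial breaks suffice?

Total = 300 + 290 + 290 + 260 + 250 + 230 + 130 + 100 + 50 = 1900 s.
Lower bound: ⌈1900/320⌉ = 6 commercial breaks.
A packing using 7 commercial breaks:
  break 1: 300 = 300
  break 2: 290 = 290
  break 3: 290 = 290
  break 4: 260 + 50 = 310
  break 5: 250 = 250
  break 6: 230 = 230
  break 7: 130 + 100 = 230
No arrangement into 6 commercial breaks stays within capacity, so 7 is optimal.

7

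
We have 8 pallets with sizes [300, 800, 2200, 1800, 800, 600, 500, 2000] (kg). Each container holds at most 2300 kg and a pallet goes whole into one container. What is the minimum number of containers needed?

4

Total = 2200 + 2000 + 1800 + 800 + 800 + 600 + 500 + 300 = 9000 kg.
Lower bound: ⌈9000/2300⌉ = 4 containers.
A packing using 4 containers:
  container 1: 2200 = 2200
  container 2: 2000 + 300 = 2300
  container 3: 1800 + 500 = 2300
  container 4: 800 + 800 + 600 = 2200
This matches the lower bound, so 4 is optimal.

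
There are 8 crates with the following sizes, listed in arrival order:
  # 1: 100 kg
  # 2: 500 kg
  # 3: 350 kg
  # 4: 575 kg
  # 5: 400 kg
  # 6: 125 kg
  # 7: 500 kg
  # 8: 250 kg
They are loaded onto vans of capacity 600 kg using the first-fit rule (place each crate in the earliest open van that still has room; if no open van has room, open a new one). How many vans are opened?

6

  100 → van 1 (new)  [load 100/600]
  500 → van 1  [load 600/600]
  350 → van 2 (new)  [load 350/600]
  575 → van 3 (new)  [load 575/600]
  400 → van 4 (new)  [load 400/600]
  125 → van 2  [load 475/600]
  500 → van 5 (new)  [load 500/600]
  250 → van 6 (new)  [load 250/600]
6 vans opened.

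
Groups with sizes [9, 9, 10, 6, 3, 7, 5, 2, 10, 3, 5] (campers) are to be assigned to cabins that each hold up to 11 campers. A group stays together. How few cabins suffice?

7

Total = 10 + 10 + 9 + 9 + 7 + 6 + 5 + 5 + 3 + 3 + 2 = 69 campers.
Lower bound: ⌈69/11⌉ = 7 cabins.
A packing using 7 cabins:
  cabin 1: 10 = 10
  cabin 2: 10 = 10
  cabin 3: 9 + 2 = 11
  cabin 4: 9 = 9
  cabin 5: 7 + 3 = 10
  cabin 6: 6 + 5 = 11
  cabin 7: 5 + 3 = 8
This matches the lower bound, so 7 is optimal.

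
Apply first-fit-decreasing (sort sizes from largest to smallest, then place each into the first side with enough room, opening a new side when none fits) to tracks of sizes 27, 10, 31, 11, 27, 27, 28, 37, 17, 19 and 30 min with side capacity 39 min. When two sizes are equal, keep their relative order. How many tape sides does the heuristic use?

Sorted descending: 37, 31, 30, 28, 27, 27, 27, 19, 17, 11, 10.
  37 → side 1 (new)  [load 37/39]
  31 → side 2 (new)  [load 31/39]
  30 → side 3 (new)  [load 30/39]
  28 → side 4 (new)  [load 28/39]
  27 → side 5 (new)  [load 27/39]
  27 → side 6 (new)  [load 27/39]
  27 → side 7 (new)  [load 27/39]
  19 → side 8 (new)  [load 19/39]
  17 → side 8  [load 36/39]
  11 → side 4  [load 39/39]
  10 → side 5  [load 37/39]
8 tape sides opened.

8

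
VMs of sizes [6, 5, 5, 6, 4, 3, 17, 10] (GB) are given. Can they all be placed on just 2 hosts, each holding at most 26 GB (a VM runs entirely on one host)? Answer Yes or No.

Total = 56 GB; ⌈56/26⌉ = 3.
At least 3 hosts are required, but only 2 are allowed.

No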